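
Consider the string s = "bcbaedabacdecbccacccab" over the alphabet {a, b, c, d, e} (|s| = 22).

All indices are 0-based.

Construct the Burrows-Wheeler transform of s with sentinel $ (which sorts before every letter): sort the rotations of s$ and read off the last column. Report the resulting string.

rank  rotation                 last
    0  $bcbaedabacdecbccacccab  b
    1  ab$bcbaedabacdecbccaccc  c
    2  abacdecbccacccab$bcbaed  d
    3  acccab$bcbaedabacdecbcc  c
    4  acdecbccacccab$bcbaedab  b
    5  aedabacdecbccacccab$bcb  b
    6  b$bcbaedabacdecbccaccca  a
    7  bacdecbccacccab$bcbaeda  a
    8  baedabacdecbccacccab$bc  c
    9  bcbaedabacdecbccacccab$  $
   10  bccacccab$bcbaedabacdec  c
   11  cab$bcbaedabacdecbccacc  c
   12  cacccab$bcbaedabacdecbc  c
   13  cbaedabacdecbccacccab$b  b
   14  cbccacccab$bcbaedabacde  e
   15  ccab$bcbaedabacdecbccac  c
   16  ccacccab$bcbaedabacdecb  b
   17  cccab$bcbaedabacdecbcca  a
   18  cdecbccacccab$bcbaedaba  a
   19  dabacdecbccacccab$bcbae  e
   20  decbccacccab$bcbaedabac  c
   21  ecbccacccab$bcbaedabacd  d
   22  edabacdecbccacccab$bcba  a

bcdcbbaac$cccbecbaaecda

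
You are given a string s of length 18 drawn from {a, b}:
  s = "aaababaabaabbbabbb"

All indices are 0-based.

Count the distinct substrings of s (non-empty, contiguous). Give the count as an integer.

129

rank | idx | suffix
   0 |   0 | aaababaabaabbbabbb
   1 |   6 | aabaabbbabbb
   2 |   1 | aababaabaabbbabbb
   3 |   9 | aabbbabbb
   4 |   4 | abaabaabbbabbb
   5 |   7 | abaabbbabbb
   6 |   2 | ababaabaabbbabbb
   7 |  14 | abbb
   8 |  10 | abbbabbb
   9 |  17 | b
  10 |   5 | baabaabbbabbb
  11 |   8 | baabbbabbb
  12 |   3 | babaabaabbbabbb
  13 |  13 | babbb
  14 |  16 | bb
  15 |  12 | bbabbb
  16 |  15 | bbb
  17 |  11 | bbbabbb

SA = [0, 6, 1, 9, 4, 7, 2, 14, 10, 17, 5, 8, 3, 13, 16, 12, 15, 11]
[i] adj suffixes → lcp
  [1] 0/6 → 2 ('aa')
  [2] 6/1 → 4 ('aaba')
  [3] 1/9 → 3 ('aab')
  [4] 9/4 → 1 ('a')
  [5] 4/7 → 5 ('abaab')
  [6] 7/2 → 3 ('aba')
  [7] 2/14 → 2 ('ab')
  [8] 14/10 → 4 ('abbb')
  [9] 10/17 → 0 ('')
  [10] 17/5 → 1 ('b')
  [11] 5/8 → 4 ('baab')
  [12] 8/3 → 2 ('ba')
  [13] 3/13 → 3 ('bab')
  [14] 13/16 → 1 ('b')
  [15] 16/12 → 2 ('bb')
  [16] 12/15 → 2 ('bb')
  [17] 15/11 → 3 ('bbb')

n(n+1)/2 = 18·19/2 = 171
Σ LCP = 0 + 2 + 4 + 3 + 1 + 5 + 3 + 2 + 4 + 0 + 1 + 4 + 2 + 3 + 1 + 2 + 2 + 3 = 42
distinct = 171 − 42 = 129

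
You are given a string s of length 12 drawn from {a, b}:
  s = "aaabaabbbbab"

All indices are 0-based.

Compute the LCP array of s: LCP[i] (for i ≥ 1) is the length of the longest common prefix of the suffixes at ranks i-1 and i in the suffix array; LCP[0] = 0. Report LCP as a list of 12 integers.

sorted suffixes:
  #0 SA[0]=0  'aaabaabbbbab'
  #1 SA[1]=1  'aabaabbbbab'
  #2 SA[2]=4  'aabbbbab'
  #3 SA[3]=10  'ab'
  #4 SA[4]=2  'abaabbbbab'
  #5 SA[5]=5  'abbbbab'
  #6 SA[6]=11  'b'
  #7 SA[7]=3  'baabbbbab'
  #8 SA[8]=9  'bab'
  #9 SA[9]=8  'bbab'
  #10 SA[10]=7  'bbbab'
  #11 SA[11]=6  'bbbbab'

SA = [0, 1, 4, 10, 2, 5, 11, 3, 9, 8, 7, 6]
i: (SA[i-1],SA[i]) lcp shared
  1: (0,1) 2 'aa'
  2: (1,4) 3 'aab'
  3: (4,10) 1 'a'
  4: (10,2) 2 'ab'
  5: (2,5) 2 'ab'
  6: (5,11) 0 ''
  7: (11,3) 1 'b'
  8: (3,9) 2 'ba'
  9: (9,8) 1 'b'
  10: (8,7) 2 'bb'
  11: (7,6) 3 'bbb'

[0, 2, 3, 1, 2, 2, 0, 1, 2, 1, 2, 3]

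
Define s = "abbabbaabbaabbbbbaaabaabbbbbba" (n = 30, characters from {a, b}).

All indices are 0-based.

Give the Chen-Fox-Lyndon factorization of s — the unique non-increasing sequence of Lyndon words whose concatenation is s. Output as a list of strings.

emit factor 1: 'abb' (i=0, period=3)
emit factor 2: 'abb' (i=3, period=3)
emit factor 3: 'aabbaabbbbb' (i=6, period=11)
emit factor 4: 'aaabaabbbbbb' (i=17, period=12)
emit factor 5: 'a' (i=29, period=1)

["abb", "abb", "aabbaabbbbb", "aaabaabbbbbb", "a"]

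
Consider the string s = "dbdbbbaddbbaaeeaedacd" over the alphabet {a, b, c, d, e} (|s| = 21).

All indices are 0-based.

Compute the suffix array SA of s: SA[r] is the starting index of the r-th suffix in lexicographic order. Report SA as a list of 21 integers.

[11, 18, 6, 15, 12, 10, 5, 9, 4, 3, 1, 19, 20, 17, 8, 2, 0, 7, 14, 16, 13]

rank | idx | suffix
   0 |  11 | aaeeaedacd
   1 |  18 | acd
   2 |   6 | addbbaaeeaedacd
   3 |  15 | aedacd
   4 |  12 | aeeaedacd
   5 |  10 | baaeeaedacd
   6 |   5 | baddbbaaeeaedacd
   7 |   9 | bbaaeeaedacd
   8 |   4 | bbaddbbaaeeaedacd
   9 |   3 | bbbaddbbaaeeaedacd
  10 |   1 | bdbbbaddbbaaeeaedacd
  11 |  19 | cd
  12 |  20 | d
  13 |  17 | dacd
  14 |   8 | dbbaaeeaedacd
  15 |   2 | dbbbaddbbaaeeaedacd
  16 |   0 | dbdbbbaddbbaaeeaedacd
  17 |   7 | ddbbaaeeaedacd
  18 |  14 | eaedacd
  19 |  16 | edacd
  20 |  13 | eeaedacd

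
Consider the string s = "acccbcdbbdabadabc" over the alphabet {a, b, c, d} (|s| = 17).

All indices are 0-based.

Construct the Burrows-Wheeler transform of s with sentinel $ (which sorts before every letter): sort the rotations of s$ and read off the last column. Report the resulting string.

rank  rotation            last
    0  $acccbcdbbdabadabc  c
    1  abadabc$acccbcdbbd  d
    2  abc$acccbcdbbdabad  d
    3  acccbcdbbdabadabc$  $
    4  adabc$acccbcdbbdab  b
    5  badabc$acccbcdbbda  a
    6  bbdabadabc$acccbcd  d
    7  bc$acccbcdbbdabada  a
    8  bcdbbdabadabc$accc  c
    9  bdabadabc$acccbcdb  b
   10  c$acccbcdbbdabadab  b
   11  cbcdbbdabadabc$acc  c
   12  ccbcdbbdabadabc$ac  c
   13  cccbcdbbdabadabc$a  a
   14  cdbbdabadabc$acccb  b
   15  dabadabc$acccbcdbb  b
   16  dabc$acccbcdbbdaba  a
   17  dbbdabadabc$acccbc  c

cdd$badacbbccabbac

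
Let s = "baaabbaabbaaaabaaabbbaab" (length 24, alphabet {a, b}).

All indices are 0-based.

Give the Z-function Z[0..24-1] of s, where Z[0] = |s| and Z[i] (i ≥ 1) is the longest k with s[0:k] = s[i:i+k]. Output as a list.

[24, 0, 0, 0, 1, 3, 0, 0, 1, 4, 0, 0, 0, 0, 6, 0, 0, 0, 1, 1, 3, 0, 0, 1]

Z[0]=24
i=1: outside box; Z[1]=0
i=2: outside box; Z[2]=0
i=3: outside box; Z[3]=0
i=4: outside box; Z[4]=1 extend→box=[4,5)
i=5: outside box; Z[5]=3 extend→box=[5,8)
i=6: min(r-i=2, Z[1]=0)=0; Z[6]=0
i=7: min(r-i=1, Z[2]=0)=0; Z[7]=0
i=8: outside box; Z[8]=1 extend→box=[8,9)
i=9: outside box; Z[9]=4 extend→box=[9,13)
i=10: min(r-i=3, Z[1]=0)=0; Z[10]=0
i=11: min(r-i=2, Z[2]=0)=0; Z[11]=0
i=12: min(r-i=1, Z[3]=0)=0; Z[12]=0
i=13: outside box; Z[13]=0
i=14: outside box; Z[14]=6 extend→box=[14,20)
i=15: min(r-i=5, Z[1]=0)=0; Z[15]=0
i=16: min(r-i=4, Z[2]=0)=0; Z[16]=0
i=17: min(r-i=3, Z[3]=0)=0; Z[17]=0
i=18: min(r-i=2, Z[4]=1)=1; Z[18]=1
i=19: min(r-i=1, Z[5]=3)=1; Z[19]=1
i=20: outside box; Z[20]=3 extend→box=[20,23)
i=21: min(r-i=2, Z[1]=0)=0; Z[21]=0
i=22: min(r-i=1, Z[2]=0)=0; Z[22]=0
i=23: outside box; Z[23]=1 extend→box=[23,24)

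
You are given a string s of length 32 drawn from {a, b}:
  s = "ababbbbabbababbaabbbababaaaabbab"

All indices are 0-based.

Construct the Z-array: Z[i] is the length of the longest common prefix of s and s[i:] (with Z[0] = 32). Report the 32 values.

[32, 0, 2, 0, 0, 0, 0, 2, 0, 0, 5, 0, 2, 0, 0, 1, 2, 0, 0, 0, 4, 0, 3, 0, 1, 1, 1, 2, 0, 0, 2, 0]

Z[0]=32
i=1: i≥r, start 0; Z[1]=0
i=2: i≥r, start 0; Z[2]=2 extend→box=[2,4)
i=3: min(r-i=1, Z[1]=0)=0; Z[3]=0
i=4: i≥r, start 0; Z[4]=0
i=5: i≥r, start 0; Z[5]=0
i=6: i≥r, start 0; Z[6]=0
i=7: i≥r, start 0; Z[7]=2 extend→box=[7,9)
i=8: min(r-i=1, Z[1]=0)=0; Z[8]=0
i=9: i≥r, start 0; Z[9]=0
i=10: i≥r, start 0; Z[10]=5 extend→box=[10,15)
i=11: min(r-i=4, Z[1]=0)=0; Z[11]=0
i=12: min(r-i=3, Z[2]=2)=2; Z[12]=2
i=13: min(r-i=2, Z[3]=0)=0; Z[13]=0
i=14: min(r-i=1, Z[4]=0)=0; Z[14]=0
i=15: i≥r, start 0; Z[15]=1 extend→box=[15,16)
i=16: i≥r, start 0; Z[16]=2 extend→box=[16,18)
i=17: min(r-i=1, Z[1]=0)=0; Z[17]=0
i=18: i≥r, start 0; Z[18]=0
i=19: i≥r, start 0; Z[19]=0
i=20: i≥r, start 0; Z[20]=4 extend→box=[20,24)
i=21: min(r-i=3, Z[1]=0)=0; Z[21]=0
i=22: min(r-i=2, Z[2]=2)=2; Z[22]=3 extend→box=[22,25)
i=23: min(r-i=2, Z[1]=0)=0; Z[23]=0
i=24: min(r-i=1, Z[2]=2)=1; Z[24]=1
i=25: i≥r, start 0; Z[25]=1 extend→box=[25,26)
i=26: i≥r, start 0; Z[26]=1 extend→box=[26,27)
i=27: i≥r, start 0; Z[27]=2 extend→box=[27,29)
i=28: min(r-i=1, Z[1]=0)=0; Z[28]=0
i=29: i≥r, start 0; Z[29]=0
i=30: i≥r, start 0; Z[30]=2 extend→box=[30,32)
i=31: min(r-i=1, Z[1]=0)=0; Z[31]=0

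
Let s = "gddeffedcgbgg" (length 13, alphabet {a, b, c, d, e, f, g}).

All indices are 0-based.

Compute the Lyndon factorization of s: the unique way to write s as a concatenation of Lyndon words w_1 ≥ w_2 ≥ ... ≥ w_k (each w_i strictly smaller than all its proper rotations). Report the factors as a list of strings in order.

["g", "ddeffe", "d", "cg", "bgg"]

emit factor 1: 'g' (i=0, period=1)
emit factor 2: 'ddeffe' (i=1, period=6)
emit factor 3: 'd' (i=7, period=1)
emit factor 4: 'cg' (i=8, period=2)
emit factor 5: 'bgg' (i=10, period=3)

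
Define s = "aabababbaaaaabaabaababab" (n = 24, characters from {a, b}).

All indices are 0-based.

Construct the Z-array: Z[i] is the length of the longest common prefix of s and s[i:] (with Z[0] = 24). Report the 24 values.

Z[0]=24
i=1: i≥r, start 0; Z[1]=1 scan→box=[1,2)
i=2: i≥r, start 0; Z[2]=0
i=3: i≥r, start 0; Z[3]=1 scan→box=[3,4)
i=4: i≥r, start 0; Z[4]=0
i=5: i≥r, start 0; Z[5]=1 scan→box=[5,6)
i=6: i≥r, start 0; Z[6]=0
i=7: i≥r, start 0; Z[7]=0
i=8: i≥r, start 0; Z[8]=2 scan→box=[8,10)
i=9: min(r-i=1, Z[1]=1)=1; Z[9]=2 scan→box=[9,11)
i=10: min(r-i=1, Z[1]=1)=1; Z[10]=2 scan→box=[10,12)
i=11: min(r-i=1, Z[1]=1)=1; Z[11]=4 scan→box=[11,15)
i=12: min(r-i=3, Z[1]=1)=1; Z[12]=1
i=13: min(r-i=2, Z[2]=0)=0; Z[13]=0
i=14: min(r-i=1, Z[3]=1)=1; Z[14]=4 scan→box=[14,18)
i=15: min(r-i=3, Z[1]=1)=1; Z[15]=1
i=16: min(r-i=2, Z[2]=0)=0; Z[16]=0
i=17: min(r-i=1, Z[3]=1)=1; Z[17]=7 scan→box=[17,24)
i=18: min(r-i=6, Z[1]=1)=1; Z[18]=1
i=19: min(r-i=5, Z[2]=0)=0; Z[19]=0
i=20: min(r-i=4, Z[3]=1)=1; Z[20]=1
i=21: min(r-i=3, Z[4]=0)=0; Z[21]=0
i=22: min(r-i=2, Z[5]=1)=1; Z[22]=1
i=23: min(r-i=1, Z[6]=0)=0; Z[23]=0

[24, 1, 0, 1, 0, 1, 0, 0, 2, 2, 2, 4, 1, 0, 4, 1, 0, 7, 1, 0, 1, 0, 1, 0]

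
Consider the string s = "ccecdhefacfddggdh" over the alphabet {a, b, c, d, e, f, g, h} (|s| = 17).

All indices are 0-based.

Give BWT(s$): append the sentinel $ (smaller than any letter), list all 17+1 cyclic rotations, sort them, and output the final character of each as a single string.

hf$ecafdgcchecgddd

rank  rotation            last
    0  $ccecdhefacfddggdh  h
    1  acfddggdh$ccecdhef  f
    2  ccecdhefacfddggdh$  $
    3  cdhefacfddggdh$cce  e
    4  cecdhefacfddggdh$c  c
    5  cfddggdh$ccecdhefa  a
    6  ddggdh$ccecdhefacf  f
    7  dggdh$ccecdhefacfd  d
    8  dh$ccecdhefacfddgg  g
    9  dhefacfddggdh$ccec  c
   10  ecdhefacfddggdh$cc  c
   11  efacfddggdh$ccecdh  h
   12  facfddggdh$ccecdhe  e
   13  fddggdh$ccecdhefac  c
   14  gdh$ccecdhefacfddg  g
   15  ggdh$ccecdhefacfdd  d
   16  h$ccecdhefacfddggd  d
   17  hefacfddggdh$ccecd  d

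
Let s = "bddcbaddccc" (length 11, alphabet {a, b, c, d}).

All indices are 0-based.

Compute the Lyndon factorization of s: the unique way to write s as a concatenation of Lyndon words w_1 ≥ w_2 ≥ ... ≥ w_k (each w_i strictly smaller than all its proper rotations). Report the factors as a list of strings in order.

emit factor 1: 'bddc' (i=0, period=4)
emit factor 2: 'b' (i=4, period=1)
emit factor 3: 'addccc' (i=5, period=6)

["bddc", "b", "addccc"]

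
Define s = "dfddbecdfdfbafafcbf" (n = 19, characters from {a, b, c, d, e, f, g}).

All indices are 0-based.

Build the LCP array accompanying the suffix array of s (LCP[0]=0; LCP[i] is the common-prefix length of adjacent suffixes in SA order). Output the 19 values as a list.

[0, 2, 0, 1, 1, 0, 1, 0, 1, 1, 2, 3, 0, 0, 1, 1, 1, 1, 2]

sorted suffixes:
  #0 SA[0]=12  'afafcbf'
  #1 SA[1]=14  'afcbf'
  #2 SA[2]=11  'bafafcbf'
  #3 SA[3]=4  'becdfdfbafafcbf'
  #4 SA[4]=17  'bf'
  #5 SA[5]=16  'cbf'
  #6 SA[6]=6  'cdfdfbafafcbf'
  #7 SA[7]=3  'dbecdfdfbafafcbf'
  #8 SA[8]=2  'ddbecdfdfbafafcbf'
  #9 SA[9]=9  'dfbafafcbf'
  #10 SA[10]=0  'dfddbecdfdfbafafcbf'
  #11 SA[11]=7  'dfdfbafafcbf'
  #12 SA[12]=5  'ecdfdfbafafcbf'
  #13 SA[13]=18  'f'
  #14 SA[14]=13  'fafcbf'
  #15 SA[15]=10  'fbafafcbf'
  #16 SA[16]=15  'fcbf'
  #17 SA[17]=1  'fddbecdfdfbafafcbf'
  #18 SA[18]=8  'fdfbafafcbf'

SA = [12, 14, 11, 4, 17, 16, 6, 3, 2, 9, 0, 7, 5, 18, 13, 10, 15, 1, 8]
i: (SA[i-1],SA[i]) lcp shared
  1: (12,14) 2 'af'
  2: (14,11) 0 ''
  3: (11,4) 1 'b'
  4: (4,17) 1 'b'
  5: (17,16) 0 ''
  6: (16,6) 1 'c'
  7: (6,3) 0 ''
  8: (3,2) 1 'd'
  9: (2,9) 1 'd'
  10: (9,0) 2 'df'
  11: (0,7) 3 'dfd'
  12: (7,5) 0 ''
  13: (5,18) 0 ''
  14: (18,13) 1 'f'
  15: (13,10) 1 'f'
  16: (10,15) 1 'f'
  17: (15,1) 1 'f'
  18: (1,8) 2 'fd'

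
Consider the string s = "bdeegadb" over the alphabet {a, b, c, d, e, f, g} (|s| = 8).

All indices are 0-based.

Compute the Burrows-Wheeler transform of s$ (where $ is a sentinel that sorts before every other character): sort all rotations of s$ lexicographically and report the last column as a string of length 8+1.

rank  rotation   last
    0  $bdeegadb  b
    1  adb$bdeeg  g
    2  b$bdeegad  d
    3  bdeegadb$  $
    4  db$bdeega  a
    5  deegadb$b  b
    6  eegadb$bd  d
    7  egadb$bde  e
    8  gadb$bdee  e

bgd$abdee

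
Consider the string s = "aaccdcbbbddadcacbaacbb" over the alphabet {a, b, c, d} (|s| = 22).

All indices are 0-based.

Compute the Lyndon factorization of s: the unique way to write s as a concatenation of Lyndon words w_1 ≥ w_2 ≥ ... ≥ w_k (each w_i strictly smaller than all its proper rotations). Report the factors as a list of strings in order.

emit factor 1: 'aaccdcbbbddadcacb' (i=0, period=17)
emit factor 2: 'aacbb' (i=17, period=5)

["aaccdcbbbddadcacb", "aacbb"]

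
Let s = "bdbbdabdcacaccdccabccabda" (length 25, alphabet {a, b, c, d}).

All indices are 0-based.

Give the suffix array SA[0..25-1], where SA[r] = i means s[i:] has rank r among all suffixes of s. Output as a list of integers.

rank | idx | suffix
   0 |  24 | a
   1 |  17 | abccabda
   2 |  21 | abda
   3 |   5 | abdcacaccdccabccabda
   4 |   9 | acaccdccabccabda
   5 |  11 | accdccabccabda
   6 |   2 | bbdabdcacaccdccabccabda
   7 |  18 | bccabda
   8 |  22 | bda
   9 |   3 | bdabdcacaccdccabccabda
  10 |   0 | bdbbdabdcacaccdccabccabda
  11 |   6 | bdcacaccdccabccabda
  12 |  16 | cabccabda
  13 |  20 | cabda
  14 |   8 | cacaccdccabccabda
  15 |  10 | caccdccabccabda
  16 |  15 | ccabccabda
  17 |  19 | ccabda
  18 |  12 | ccdccabccabda
  19 |  13 | cdccabccabda
  20 |  23 | da
  21 |   4 | dabdcacaccdccabccabda
  22 |   1 | dbbdabdcacaccdccabccabda
  23 |   7 | dcacaccdccabccabda
  24 |  14 | dccabccabda

[24, 17, 21, 5, 9, 11, 2, 18, 22, 3, 0, 6, 16, 20, 8, 10, 15, 19, 12, 13, 23, 4, 1, 7, 14]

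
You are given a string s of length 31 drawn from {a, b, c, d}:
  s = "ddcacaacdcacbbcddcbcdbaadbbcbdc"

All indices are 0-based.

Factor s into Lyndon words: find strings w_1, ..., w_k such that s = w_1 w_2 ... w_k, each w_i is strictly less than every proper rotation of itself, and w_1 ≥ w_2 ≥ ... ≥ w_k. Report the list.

["d", "d", "c", "ac", "aacdcacbbcddcbcdbaadbbcbdc"]

emit factor 1: 'd' (i=0, period=1)
emit factor 2: 'd' (i=1, period=1)
emit factor 3: 'c' (i=2, period=1)
emit factor 4: 'ac' (i=3, period=2)
emit factor 5: 'aacdcacbbcddcbcdbaadbbcbdc' (i=5, period=26)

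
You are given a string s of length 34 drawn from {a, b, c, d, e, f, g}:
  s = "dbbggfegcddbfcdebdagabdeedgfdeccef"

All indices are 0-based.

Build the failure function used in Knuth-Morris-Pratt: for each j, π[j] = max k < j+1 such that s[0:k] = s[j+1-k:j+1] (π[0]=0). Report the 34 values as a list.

π[0] = 0
j=1 s[j]='b': π[1]=0 (border '')
j=2 s[j]='b': π[2]=0 (border '')
j=3 s[j]='g': π[3]=0 (border '')
j=4 s[j]='g': π[4]=0 (border '')
j=5 s[j]='f': π[5]=0 (border '')
j=6 s[j]='e': π[6]=0 (border '')
j=7 s[j]='g': π[7]=0 (border '')
j=8 s[j]='c': π[8]=0 (border '')
j=9 s[j]='d': π[9]=1 (border 'd')
j=10 s[j]='d': k: 1→0; π[10]=1 (border 'd')
j=11 s[j]='b': π[11]=2 (border 'db')
j=12 s[j]='f': k: 2→0; π[12]=0 (border '')
j=13 s[j]='c': π[13]=0 (border '')
j=14 s[j]='d': π[14]=1 (border 'd')
j=15 s[j]='e': k: 1→0; π[15]=0 (border '')
j=16 s[j]='b': π[16]=0 (border '')
j=17 s[j]='d': π[17]=1 (border 'd')
j=18 s[j]='a': k: 1→0; π[18]=0 (border '')
j=19 s[j]='g': π[19]=0 (border '')
j=20 s[j]='a': π[20]=0 (border '')
j=21 s[j]='b': π[21]=0 (border '')
j=22 s[j]='d': π[22]=1 (border 'd')
j=23 s[j]='e': k: 1→0; π[23]=0 (border '')
j=24 s[j]='e': π[24]=0 (border '')
j=25 s[j]='d': π[25]=1 (border 'd')
j=26 s[j]='g': k: 1→0; π[26]=0 (border '')
j=27 s[j]='f': π[27]=0 (border '')
j=28 s[j]='d': π[28]=1 (border 'd')
j=29 s[j]='e': k: 1→0; π[29]=0 (border '')
j=30 s[j]='c': π[30]=0 (border '')
j=31 s[j]='c': π[31]=0 (border '')
j=32 s[j]='e': π[32]=0 (border '')
j=33 s[j]='f': π[33]=0 (border '')

[0, 0, 0, 0, 0, 0, 0, 0, 0, 1, 1, 2, 0, 0, 1, 0, 0, 1, 0, 0, 0, 0, 1, 0, 0, 1, 0, 0, 1, 0, 0, 0, 0, 0]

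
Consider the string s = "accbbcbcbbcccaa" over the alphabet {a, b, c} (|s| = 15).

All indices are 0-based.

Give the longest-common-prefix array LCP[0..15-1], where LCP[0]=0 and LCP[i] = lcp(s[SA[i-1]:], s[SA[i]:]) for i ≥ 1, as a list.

rank→(start, suffix):
  0 → (14, 'a')
  1 → (13, 'aa')
  2 → (0, 'accbbcbcbbcccaa')
  3 → (3, 'bbcbcbbcccaa')
  4 → (8, 'bbcccaa')
  5 → (6, 'bcbbcccaa')
  6 → (4, 'bcbcbbcccaa')
  7 → (9, 'bcccaa')
  8 → (12, 'caa')
  9 → (2, 'cbbcbcbbcccaa')
  10 → (7, 'cbbcccaa')
  11 → (5, 'cbcbbcccaa')
  12 → (11, 'ccaa')
  13 → (1, 'ccbbcbcbbcccaa')
  14 → (10, 'cccaa')

SA = [14, 13, 0, 3, 8, 6, 4, 9, 12, 2, 7, 5, 11, 1, 10]
i: (SA[i-1],SA[i]) lcp shared
  1: (14,13) 1 'a'
  2: (13,0) 1 'a'
  3: (0,3) 0 ''
  4: (3,8) 3 'bbc'
  5: (8,6) 1 'b'
  6: (6,4) 3 'bcb'
  7: (4,9) 2 'bc'
  8: (9,12) 0 ''
  9: (12,2) 1 'c'
  10: (2,7) 4 'cbbc'
  11: (7,5) 2 'cb'
  12: (5,11) 1 'c'
  13: (11,1) 2 'cc'
  14: (1,10) 2 'cc'

[0, 1, 1, 0, 3, 1, 3, 2, 0, 1, 4, 2, 1, 2, 2]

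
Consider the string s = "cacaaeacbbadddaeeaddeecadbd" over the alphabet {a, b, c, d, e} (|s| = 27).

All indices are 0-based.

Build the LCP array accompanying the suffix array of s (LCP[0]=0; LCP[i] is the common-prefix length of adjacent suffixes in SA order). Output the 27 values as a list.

sorted suffixes:
  #0 SA[0]=3  'aaeacbbadddaeeaddeecadbd'
  #1 SA[1]=1  'acaaeacbbadddaeeaddeecadbd'
  #2 SA[2]=6  'acbbadddaeeaddeecadbd'
  #3 SA[3]=23  'adbd'
  #4 SA[4]=10  'adddaeeaddeecadbd'
  #5 SA[5]=17  'addeecadbd'
  #6 SA[6]=4  'aeacbbadddaeeaddeecadbd'
  #7 SA[7]=14  'aeeaddeecadbd'
  #8 SA[8]=9  'badddaeeaddeecadbd'
  #9 SA[9]=8  'bbadddaeeaddeecadbd'
  #10 SA[10]=25  'bd'
  #11 SA[11]=2  'caaeacbbadddaeeaddeecadbd'
  #12 SA[12]=0  'cacaaeacbbadddaeeaddeecadbd'
  #13 SA[13]=22  'cadbd'
  #14 SA[14]=7  'cbbadddaeeaddeecadbd'
  #15 SA[15]=26  'd'
  #16 SA[16]=13  'daeeaddeecadbd'
  #17 SA[17]=24  'dbd'
  #18 SA[18]=12  'ddaeeaddeecadbd'
  #19 SA[19]=11  'dddaeeaddeecadbd'
  #20 SA[20]=18  'ddeecadbd'
  #21 SA[21]=19  'deecadbd'
  #22 SA[22]=5  'eacbbadddaeeaddeecadbd'
  #23 SA[23]=16  'eaddeecadbd'
  #24 SA[24]=21  'ecadbd'
  #25 SA[25]=15  'eeaddeecadbd'
  #26 SA[26]=20  'eecadbd'

SA = [3, 1, 6, 23, 10, 17, 4, 14, 9, 8, 25, 2, 0, 22, 7, 26, 13, 24, 12, 11, 18, 19, 5, 16, 21, 15, 20]
[i] adj suffixes → lcp
  [1] 3/1 → 1 ('a')
  [2] 1/6 → 2 ('ac')
  [3] 6/23 → 1 ('a')
  [4] 23/10 → 2 ('ad')
  [5] 10/17 → 3 ('add')
  [6] 17/4 → 1 ('a')
  [7] 4/14 → 2 ('ae')
  [8] 14/9 → 0 ('')
  [9] 9/8 → 1 ('b')
  [10] 8/25 → 1 ('b')
  [11] 25/2 → 0 ('')
  [12] 2/0 → 2 ('ca')
  [13] 0/22 → 2 ('ca')
  [14] 22/7 → 1 ('c')
  [15] 7/26 → 0 ('')
  [16] 26/13 → 1 ('d')
  [17] 13/24 → 1 ('d')
  [18] 24/12 → 1 ('d')
  [19] 12/11 → 2 ('dd')
  [20] 11/18 → 2 ('dd')
  [21] 18/19 → 1 ('d')
  [22] 19/5 → 0 ('')
  [23] 5/16 → 2 ('ea')
  [24] 16/21 → 1 ('e')
  [25] 21/15 → 1 ('e')
  [26] 15/20 → 2 ('ee')

[0, 1, 2, 1, 2, 3, 1, 2, 0, 1, 1, 0, 2, 2, 1, 0, 1, 1, 1, 2, 2, 1, 0, 2, 1, 1, 2]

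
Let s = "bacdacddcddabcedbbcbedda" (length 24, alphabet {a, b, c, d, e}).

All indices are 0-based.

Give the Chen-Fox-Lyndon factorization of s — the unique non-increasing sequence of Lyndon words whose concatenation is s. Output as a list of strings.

["b", "acdacddcdd", "abcedbbcbedd", "a"]

emit factor 1: 'b' (i=0, period=1)
emit factor 2: 'acdacddcdd' (i=1, period=10)
emit factor 3: 'abcedbbcbedd' (i=11, period=12)
emit factor 4: 'a' (i=23, period=1)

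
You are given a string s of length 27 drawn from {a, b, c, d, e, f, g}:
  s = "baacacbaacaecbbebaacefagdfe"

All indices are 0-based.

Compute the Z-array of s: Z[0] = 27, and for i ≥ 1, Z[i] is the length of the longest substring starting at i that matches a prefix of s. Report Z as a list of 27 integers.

[27, 0, 0, 0, 0, 0, 5, 0, 0, 0, 0, 0, 0, 1, 1, 0, 4, 0, 0, 0, 0, 0, 0, 0, 0, 0, 0]

Z[0]=27
i=1: outside box; Z[1]=0
i=2: outside box; Z[2]=0
i=3: outside box; Z[3]=0
i=4: outside box; Z[4]=0
i=5: outside box; Z[5]=0
i=6: outside box; Z[6]=5 scan→box=[6,11)
i=7: min(r-i=4, Z[1]=0)=0; Z[7]=0
i=8: min(r-i=3, Z[2]=0)=0; Z[8]=0
i=9: min(r-i=2, Z[3]=0)=0; Z[9]=0
i=10: min(r-i=1, Z[4]=0)=0; Z[10]=0
i=11: outside box; Z[11]=0
i=12: outside box; Z[12]=0
i=13: outside box; Z[13]=1 scan→box=[13,14)
i=14: outside box; Z[14]=1 scan→box=[14,15)
i=15: outside box; Z[15]=0
i=16: outside box; Z[16]=4 scan→box=[16,20)
i=17: min(r-i=3, Z[1]=0)=0; Z[17]=0
i=18: min(r-i=2, Z[2]=0)=0; Z[18]=0
i=19: min(r-i=1, Z[3]=0)=0; Z[19]=0
i=20: outside box; Z[20]=0
i=21: outside box; Z[21]=0
i=22: outside box; Z[22]=0
i=23: outside box; Z[23]=0
i=24: outside box; Z[24]=0
i=25: outside box; Z[25]=0
i=26: outside box; Z[26]=0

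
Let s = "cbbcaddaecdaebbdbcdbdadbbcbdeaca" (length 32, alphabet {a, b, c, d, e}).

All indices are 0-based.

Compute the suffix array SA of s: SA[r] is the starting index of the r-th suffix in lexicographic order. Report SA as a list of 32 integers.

sorted suffixes:
  #0 SA[0]=31  'a'
  #1 SA[1]=29  'aca'
  #2 SA[2]=21  'adbbcbdeaca'
  #3 SA[3]=4  'addaecdaebbdbcdbdadbbcbdeaca'
  #4 SA[4]=11  'aebbdbcdbdadbbcbdeaca'
  #5 SA[5]=7  'aecdaebbdbcdbdadbbcbdeaca'
  #6 SA[6]=1  'bbcaddaecdaebbdbcdbdadbbcbdeaca'
  #7 SA[7]=23  'bbcbdeaca'
  #8 SA[8]=13  'bbdbcdbdadbbcbdeaca'
  #9 SA[9]=2  'bcaddaecdaebbdbcdbdadbbcbdeaca'
  #10 SA[10]=24  'bcbdeaca'
  #11 SA[11]=16  'bcdbdadbbcbdeaca'
  #12 SA[12]=19  'bdadbbcbdeaca'
  #13 SA[13]=14  'bdbcdbdadbbcbdeaca'
  #14 SA[14]=26  'bdeaca'
  #15 SA[15]=30  'ca'
  #16 SA[16]=3  'caddaecdaebbdbcdbdadbbcbdeaca'
  #17 SA[17]=0  'cbbcaddaecdaebbdbcdbdadbbcbdeaca'
  #18 SA[18]=25  'cbdeaca'
  #19 SA[19]=9  'cdaebbdbcdbdadbbcbdeaca'
  #20 SA[20]=17  'cdbdadbbcbdeaca'
  #21 SA[21]=20  'dadbbcbdeaca'
  #22 SA[22]=10  'daebbdbcdbdadbbcbdeaca'
  #23 SA[23]=6  'daecdaebbdbcdbdadbbcbdeaca'
  #24 SA[24]=22  'dbbcbdeaca'
  #25 SA[25]=15  'dbcdbdadbbcbdeaca'
  #26 SA[26]=18  'dbdadbbcbdeaca'
  #27 SA[27]=5  'ddaecdaebbdbcdbdadbbcbdeaca'
  #28 SA[28]=27  'deaca'
  #29 SA[29]=28  'eaca'
  #30 SA[30]=12  'ebbdbcdbdadbbcbdeaca'
  #31 SA[31]=8  'ecdaebbdbcdbdadbbcbdeaca'

[31, 29, 21, 4, 11, 7, 1, 23, 13, 2, 24, 16, 19, 14, 26, 30, 3, 0, 25, 9, 17, 20, 10, 6, 22, 15, 18, 5, 27, 28, 12, 8]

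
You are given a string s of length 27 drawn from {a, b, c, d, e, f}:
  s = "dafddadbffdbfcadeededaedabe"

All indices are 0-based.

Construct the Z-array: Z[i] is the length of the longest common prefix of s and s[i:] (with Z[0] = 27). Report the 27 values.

Z[0]=27
i=1: fresh scan; Z[1]=0
i=2: fresh scan; Z[2]=0
i=3: fresh scan; Z[3]=1 extend→box=[3,4)
i=4: fresh scan; Z[4]=2 extend→box=[4,6)
i=5: min(r-i=1, Z[1]=0)=0; Z[5]=0
i=6: fresh scan; Z[6]=1 extend→box=[6,7)
i=7: fresh scan; Z[7]=0
i=8: fresh scan; Z[8]=0
i=9: fresh scan; Z[9]=0
i=10: fresh scan; Z[10]=1 extend→box=[10,11)
i=11: fresh scan; Z[11]=0
i=12: fresh scan; Z[12]=0
i=13: fresh scan; Z[13]=0
i=14: fresh scan; Z[14]=0
i=15: fresh scan; Z[15]=1 extend→box=[15,16)
i=16: fresh scan; Z[16]=0
i=17: fresh scan; Z[17]=0
i=18: fresh scan; Z[18]=1 extend→box=[18,19)
i=19: fresh scan; Z[19]=0
i=20: fresh scan; Z[20]=2 extend→box=[20,22)
i=21: min(r-i=1, Z[1]=0)=0; Z[21]=0
i=22: fresh scan; Z[22]=0
i=23: fresh scan; Z[23]=2 extend→box=[23,25)
i=24: min(r-i=1, Z[1]=0)=0; Z[24]=0
i=25: fresh scan; Z[25]=0
i=26: fresh scan; Z[26]=0

[27, 0, 0, 1, 2, 0, 1, 0, 0, 0, 1, 0, 0, 0, 0, 1, 0, 0, 1, 0, 2, 0, 0, 2, 0, 0, 0]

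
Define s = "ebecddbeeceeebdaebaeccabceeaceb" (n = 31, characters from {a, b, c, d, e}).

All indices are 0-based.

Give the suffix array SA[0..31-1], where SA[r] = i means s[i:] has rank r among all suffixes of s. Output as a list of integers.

[22, 27, 15, 18, 30, 17, 23, 13, 1, 6, 21, 20, 3, 28, 24, 9, 14, 5, 4, 26, 29, 16, 12, 0, 19, 2, 8, 25, 11, 7, 10]

sorted suffixes:
  #0 SA[0]=22  'abceeaceb'
  #1 SA[1]=27  'aceb'
  #2 SA[2]=15  'aebaeccabceeaceb'
  #3 SA[3]=18  'aeccabceeaceb'
  #4 SA[4]=30  'b'
  #5 SA[5]=17  'baeccabceeaceb'
  #6 SA[6]=23  'bceeaceb'
  #7 SA[7]=13  'bdaebaeccabceeaceb'
  #8 SA[8]=1  'becddbeeceeebdaebaeccabceeaceb'
  #9 SA[9]=6  'beeceeebdaebaeccabceeaceb'
  #10 SA[10]=21  'cabceeaceb'
  #11 SA[11]=20  'ccabceeaceb'
  #12 SA[12]=3  'cddbeeceeebdaebaeccabceeaceb'
  #13 SA[13]=28  'ceb'
  #14 SA[14]=24  'ceeaceb'
  #15 SA[15]=9  'ceeebdaebaeccabceeaceb'
  #16 SA[16]=14  'daebaeccabceeaceb'
  #17 SA[17]=5  'dbeeceeebdaebaeccabceeaceb'
  #18 SA[18]=4  'ddbeeceeebdaebaeccabceeaceb'
  #19 SA[19]=26  'eaceb'
  #20 SA[20]=29  'eb'
  #21 SA[21]=16  'ebaeccabceeaceb'
  #22 SA[22]=12  'ebdaebaeccabceeaceb'
  #23 SA[23]=0  'ebecddbeeceeebdaebaeccabceeaceb'
  #24 SA[24]=19  'eccabceeaceb'
  #25 SA[25]=2  'ecddbeeceeebdaebaeccabceeaceb'
  #26 SA[26]=8  'eceeebdaebaeccabceeaceb'
  #27 SA[27]=25  'eeaceb'
  #28 SA[28]=11  'eebdaebaeccabceeaceb'
  #29 SA[29]=7  'eeceeebdaebaeccabceeaceb'
  #30 SA[30]=10  'eeebdaebaeccabceeaceb'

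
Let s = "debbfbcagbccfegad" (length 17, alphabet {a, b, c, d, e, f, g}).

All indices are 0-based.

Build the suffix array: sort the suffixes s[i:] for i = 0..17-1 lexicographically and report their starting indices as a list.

[15, 7, 2, 5, 9, 3, 6, 10, 11, 16, 0, 1, 13, 4, 12, 14, 8]

rank→(start, suffix):
  0 → (15, 'ad')
  1 → (7, 'agbccfegad')
  2 → (2, 'bbfbcagbccfegad')
  3 → (5, 'bcagbccfegad')
  4 → (9, 'bccfegad')
  5 → (3, 'bfbcagbccfegad')
  6 → (6, 'cagbccfegad')
  7 → (10, 'ccfegad')
  8 → (11, 'cfegad')
  9 → (16, 'd')
  10 → (0, 'debbfbcagbccfegad')
  11 → (1, 'ebbfbcagbccfegad')
  12 → (13, 'egad')
  13 → (4, 'fbcagbccfegad')
  14 → (12, 'fegad')
  15 → (14, 'gad')
  16 → (8, 'gbccfegad')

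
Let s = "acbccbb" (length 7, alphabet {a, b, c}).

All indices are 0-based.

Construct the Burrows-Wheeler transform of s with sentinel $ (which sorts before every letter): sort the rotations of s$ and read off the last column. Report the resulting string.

rank  rotation  last
    0  $acbccbb  b
    1  acbccbb$  $
    2  b$acbccb  b
    3  bb$acbcc  c
    4  bccbb$ac  c
    5  cbb$acbc  c
    6  cbccbb$a  a
    7  ccbb$acb  b

b$bcccab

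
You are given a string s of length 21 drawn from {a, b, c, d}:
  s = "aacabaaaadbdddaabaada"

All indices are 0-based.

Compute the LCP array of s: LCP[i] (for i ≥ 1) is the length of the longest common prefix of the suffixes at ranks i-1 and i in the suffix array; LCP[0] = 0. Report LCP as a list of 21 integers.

[0, 1, 3, 2, 2, 2, 3, 1, 4, 1, 1, 2, 0, 3, 1, 0, 0, 2, 1, 1, 2]

rank | idx | suffix
   0 |  20 | a
   1 |   5 | aaaadbdddaabaada
   2 |   6 | aaadbdddaabaada
   3 |  14 | aabaada
   4 |   0 | aacabaaaadbdddaabaada
   5 |  17 | aada
   6 |   7 | aadbdddaabaada
   7 |   3 | abaaaadbdddaabaada
   8 |  15 | abaada
   9 |   1 | acabaaaadbdddaabaada
  10 |  18 | ada
  11 |   8 | adbdddaabaada
  12 |   4 | baaaadbdddaabaada
  13 |  16 | baada
  14 |  10 | bdddaabaada
  15 |   2 | cabaaaadbdddaabaada
  16 |  19 | da
  17 |  13 | daabaada
  18 |   9 | dbdddaabaada
  19 |  12 | ddaabaada
  20 |  11 | dddaabaada

SA = [20, 5, 6, 14, 0, 17, 7, 3, 15, 1, 18, 8, 4, 16, 10, 2, 19, 13, 9, 12, 11]
rank  pair      lcp
   1  s[20:],s[5:]  1  'a'
   2  s[5:],s[6:]  3  'aaa'
   3  s[6:],s[14:]  2  'aa'
   4  s[14:],s[0:]  2  'aa'
   5  s[0:],s[17:]  2  'aa'
   6  s[17:],s[7:]  3  'aad'
   7  s[7:],s[3:]  1  'a'
   8  s[3:],s[15:]  4  'abaa'
   9  s[15:],s[1:]  1  'a'
  10  s[1:],s[18:]  1  'a'
  11  s[18:],s[8:]  2  'ad'
  12  s[8:],s[4:]  0  ''
  13  s[4:],s[16:]  3  'baa'
  14  s[16:],s[10:]  1  'b'
  15  s[10:],s[2:]  0  ''
  16  s[2:],s[19:]  0  ''
  17  s[19:],s[13:]  2  'da'
  18  s[13:],s[9:]  1  'd'
  19  s[9:],s[12:]  1  'd'
  20  s[12:],s[11:]  2  'dd'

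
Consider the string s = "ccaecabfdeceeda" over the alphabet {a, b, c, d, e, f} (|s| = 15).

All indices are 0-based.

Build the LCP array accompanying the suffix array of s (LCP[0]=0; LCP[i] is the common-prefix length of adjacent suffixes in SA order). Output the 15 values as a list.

[0, 1, 1, 0, 0, 2, 1, 1, 0, 1, 0, 2, 1, 1, 0]

rank | idx | suffix
   0 |  14 | a
   1 |   5 | abfdeceeda
   2 |   2 | aecabfdeceeda
   3 |   6 | bfdeceeda
   4 |   4 | cabfdeceeda
   5 |   1 | caecabfdeceeda
   6 |   0 | ccaecabfdeceeda
   7 |  10 | ceeda
   8 |  13 | da
   9 |   8 | deceeda
  10 |   3 | ecabfdeceeda
  11 |   9 | eceeda
  12 |  12 | eda
  13 |  11 | eeda
  14 |   7 | fdeceeda

SA = [14, 5, 2, 6, 4, 1, 0, 10, 13, 8, 3, 9, 12, 11, 7]
[i] adj suffixes → lcp
  [1] 14/5 → 1 ('a')
  [2] 5/2 → 1 ('a')
  [3] 2/6 → 0 ('')
  [4] 6/4 → 0 ('')
  [5] 4/1 → 2 ('ca')
  [6] 1/0 → 1 ('c')
  [7] 0/10 → 1 ('c')
  [8] 10/13 → 0 ('')
  [9] 13/8 → 1 ('d')
  [10] 8/3 → 0 ('')
  [11] 3/9 → 2 ('ec')
  [12] 9/12 → 1 ('e')
  [13] 12/11 → 1 ('e')
  [14] 11/7 → 0 ('')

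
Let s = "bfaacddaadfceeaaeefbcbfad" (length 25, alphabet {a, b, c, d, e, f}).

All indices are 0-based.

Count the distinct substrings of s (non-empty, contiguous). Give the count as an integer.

rank | idx | suffix
   0 |   2 | aacddaadfceeaaeefbcbfad
   1 |   7 | aadfceeaaeefbcbfad
   2 |  14 | aaeefbcbfad
   3 |   3 | acddaadfceeaaeefbcbfad
   4 |  23 | ad
   5 |   8 | adfceeaaeefbcbfad
   6 |  15 | aeefbcbfad
   7 |  19 | bcbfad
   8 |   0 | bfaacddaadfceeaaeefbcbfad
   9 |  21 | bfad
  10 |  20 | cbfad
  11 |   4 | cddaadfceeaaeefbcbfad
  12 |  11 | ceeaaeefbcbfad
  13 |  24 | d
  14 |   6 | daadfceeaaeefbcbfad
  15 |   5 | ddaadfceeaaeefbcbfad
  16 |   9 | dfceeaaeefbcbfad
  17 |  13 | eaaeefbcbfad
  18 |  12 | eeaaeefbcbfad
  19 |  16 | eefbcbfad
  20 |  17 | efbcbfad
  21 |   1 | faacddaadfceeaaeefbcbfad
  22 |  22 | fad
  23 |  18 | fbcbfad
  24 |  10 | fceeaaeefbcbfad

SA = [2, 7, 14, 3, 23, 8, 15, 19, 0, 21, 20, 4, 11, 24, 6, 5, 9, 13, 12, 16, 17, 1, 22, 18, 10]
rank  pair      lcp
   1  s[2:],s[7:]  2  'aa'
   2  s[7:],s[14:]  2  'aa'
   3  s[14:],s[3:]  1  'a'
   4  s[3:],s[23:]  1  'a'
   5  s[23:],s[8:]  2  'ad'
   6  s[8:],s[15:]  1  'a'
   7  s[15:],s[19:]  0  ''
   8  s[19:],s[0:]  1  'b'
   9  s[0:],s[21:]  3  'bfa'
  10  s[21:],s[20:]  0  ''
  11  s[20:],s[4:]  1  'c'
  12  s[4:],s[11:]  1  'c'
  13  s[11:],s[24:]  0  ''
  14  s[24:],s[6:]  1  'd'
  15  s[6:],s[5:]  1  'd'
  16  s[5:],s[9:]  1  'd'
  17  s[9:],s[13:]  0  ''
  18  s[13:],s[12:]  1  'e'
  19  s[12:],s[16:]  2  'ee'
  20  s[16:],s[17:]  1  'e'
  21  s[17:],s[1:]  0  ''
  22  s[1:],s[22:]  2  'fa'
  23  s[22:],s[18:]  1  'f'
  24  s[18:],s[10:]  1  'f'

n(n+1)/2 = 25·26/2 = 325
Σ LCP = 0 + 2 + 2 + 1 + 1 + 2 + 1 + 0 + 1 + 3 + 0 + 1 + 1 + 0 + 1 + 1 + 1 + 0 + 1 + 2 + 1 + 0 + 2 + 1 + 1 = 26
distinct = 325 − 26 = 299

299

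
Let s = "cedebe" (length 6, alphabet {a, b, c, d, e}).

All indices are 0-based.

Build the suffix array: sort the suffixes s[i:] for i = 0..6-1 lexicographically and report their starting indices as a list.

[4, 0, 2, 5, 3, 1]

rank→(start, suffix):
  0 → (4, 'be')
  1 → (0, 'cedebe')
  2 → (2, 'debe')
  3 → (5, 'e')
  4 → (3, 'ebe')
  5 → (1, 'edebe')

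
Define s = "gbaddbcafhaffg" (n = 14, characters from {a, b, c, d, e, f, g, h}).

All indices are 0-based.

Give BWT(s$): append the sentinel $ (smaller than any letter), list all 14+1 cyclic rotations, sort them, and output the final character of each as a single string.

rank  rotation         last
    0  $gbaddbcafhaffg  g
    1  addbcafhaffg$gb  b
    2  affg$gbaddbcafh  h
    3  afhaffg$gbaddbc  c
    4  baddbcafhaffg$g  g
    5  bcafhaffg$gbadd  d
    6  cafhaffg$gbaddb  b
    7  dbcafhaffg$gbad  d
    8  ddbcafhaffg$gba  a
    9  ffg$gbaddbcafha  a
   10  fg$gbaddbcafhaf  f
   11  fhaffg$gbaddbca  a
   12  g$gbaddbcafhaff  f
   13  gbaddbcafhaffg$  $
   14  haffg$gbaddbcaf  f

gbhcgdbdaafaf$f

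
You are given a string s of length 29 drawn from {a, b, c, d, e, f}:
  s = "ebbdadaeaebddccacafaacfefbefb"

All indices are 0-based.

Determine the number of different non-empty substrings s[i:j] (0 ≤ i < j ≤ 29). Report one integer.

sorted suffixes:
  #0 SA[0]=19  'aacfefbefb'
  #1 SA[1]=15  'acafaacfefbefb'
  #2 SA[2]=20  'acfefbefb'
  #3 SA[3]=4  'adaeaebddccacafaacfefbefb'
  #4 SA[4]=6  'aeaebddccacafaacfefbefb'
  #5 SA[5]=8  'aebddccacafaacfefbefb'
  #6 SA[6]=17  'afaacfefbefb'
  #7 SA[7]=28  'b'
  #8 SA[8]=1  'bbdadaeaebddccacafaacfefbefb'
  #9 SA[9]=2  'bdadaeaebddccacafaacfefbefb'
  #10 SA[10]=10  'bddccacafaacfefbefb'
  #11 SA[11]=25  'befb'
  #12 SA[12]=14  'cacafaacfefbefb'
  #13 SA[13]=16  'cafaacfefbefb'
  #14 SA[14]=13  'ccacafaacfefbefb'
  #15 SA[15]=21  'cfefbefb'
  #16 SA[16]=3  'dadaeaebddccacafaacfefbefb'
  #17 SA[17]=5  'daeaebddccacafaacfefbefb'
  #18 SA[18]=12  'dccacafaacfefbefb'
  #19 SA[19]=11  'ddccacafaacfefbefb'
  #20 SA[20]=7  'eaebddccacafaacfefbefb'
  #21 SA[21]=0  'ebbdadaeaebddccacafaacfefbefb'
  #22 SA[22]=9  'ebddccacafaacfefbefb'
  #23 SA[23]=26  'efb'
  #24 SA[24]=23  'efbefb'
  #25 SA[25]=18  'faacfefbefb'
  #26 SA[26]=27  'fb'
  #27 SA[27]=24  'fbefb'
  #28 SA[28]=22  'fefbefb'

SA = [19, 15, 20, 4, 6, 8, 17, 28, 1, 2, 10, 25, 14, 16, 13, 21, 3, 5, 12, 11, 7, 0, 9, 26, 23, 18, 27, 24, 22]
rank  pair      lcp
   1  s[19:],s[15:]  1  'a'
   2  s[15:],s[20:]  2  'ac'
   3  s[20:],s[4:]  1  'a'
   4  s[4:],s[6:]  1  'a'
   5  s[6:],s[8:]  2  'ae'
   6  s[8:],s[17:]  1  'a'
   7  s[17:],s[28:]  0  ''
   8  s[28:],s[1:]  1  'b'
   9  s[1:],s[2:]  1  'b'
  10  s[2:],s[10:]  2  'bd'
  11  s[10:],s[25:]  1  'b'
  12  s[25:],s[14:]  0  ''
  13  s[14:],s[16:]  2  'ca'
  14  s[16:],s[13:]  1  'c'
  15  s[13:],s[21:]  1  'c'
  16  s[21:],s[3:]  0  ''
  17  s[3:],s[5:]  2  'da'
  18  s[5:],s[12:]  1  'd'
  19  s[12:],s[11:]  1  'd'
  20  s[11:],s[7:]  0  ''
  21  s[7:],s[0:]  1  'e'
  22  s[0:],s[9:]  2  'eb'
  23  s[9:],s[26:]  1  'e'
  24  s[26:],s[23:]  3  'efb'
  25  s[23:],s[18:]  0  ''
  26  s[18:],s[27:]  1  'f'
  27  s[27:],s[24:]  2  'fb'
  28  s[24:],s[22:]  1  'f'

n(n+1)/2 = 29·30/2 = 435
Σ LCP = 0 + 1 + 2 + 1 + 1 + 2 + 1 + 0 + 1 + 1 + 2 + 1 + 0 + 2 + 1 + 1 + 0 + 2 + 1 + 1 + 0 + 1 + 2 + 1 + 3 + 0 + 1 + 2 + 1 = 32
distinct = 435 − 32 = 403

403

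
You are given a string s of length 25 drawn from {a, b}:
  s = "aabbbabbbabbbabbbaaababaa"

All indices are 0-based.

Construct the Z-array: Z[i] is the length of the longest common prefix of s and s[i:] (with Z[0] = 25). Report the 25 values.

[25, 1, 0, 0, 0, 1, 0, 0, 0, 1, 0, 0, 0, 1, 0, 0, 0, 2, 3, 1, 0, 1, 0, 2, 1]

Z[0]=25
i=1: i≥r, start 0; Z[1]=1 scan→box=[1,2)
i=2: i≥r, start 0; Z[2]=0
i=3: i≥r, start 0; Z[3]=0
i=4: i≥r, start 0; Z[4]=0
i=5: i≥r, start 0; Z[5]=1 scan→box=[5,6)
i=6: i≥r, start 0; Z[6]=0
i=7: i≥r, start 0; Z[7]=0
i=8: i≥r, start 0; Z[8]=0
i=9: i≥r, start 0; Z[9]=1 scan→box=[9,10)
i=10: i≥r, start 0; Z[10]=0
i=11: i≥r, start 0; Z[11]=0
i=12: i≥r, start 0; Z[12]=0
i=13: i≥r, start 0; Z[13]=1 scan→box=[13,14)
i=14: i≥r, start 0; Z[14]=0
i=15: i≥r, start 0; Z[15]=0
i=16: i≥r, start 0; Z[16]=0
i=17: i≥r, start 0; Z[17]=2 scan→box=[17,19)
i=18: min(r-i=1, Z[1]=1)=1; Z[18]=3 scan→box=[18,21)
i=19: min(r-i=2, Z[1]=1)=1; Z[19]=1
i=20: min(r-i=1, Z[2]=0)=0; Z[20]=0
i=21: i≥r, start 0; Z[21]=1 scan→box=[21,22)
i=22: i≥r, start 0; Z[22]=0
i=23: i≥r, start 0; Z[23]=2 scan→box=[23,25)
i=24: min(r-i=1, Z[1]=1)=1; Z[24]=1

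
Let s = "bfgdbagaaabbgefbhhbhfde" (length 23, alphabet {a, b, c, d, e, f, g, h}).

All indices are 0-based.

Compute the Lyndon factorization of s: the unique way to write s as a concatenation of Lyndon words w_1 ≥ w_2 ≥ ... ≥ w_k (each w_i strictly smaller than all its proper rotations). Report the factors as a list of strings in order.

emit factor 1: 'bfgd' (i=0, period=4)
emit factor 2: 'b' (i=4, period=1)
emit factor 3: 'ag' (i=5, period=2)
emit factor 4: 'aaabbgefbhhbhfde' (i=7, period=16)

["bfgd", "b", "ag", "aaabbgefbhhbhfde"]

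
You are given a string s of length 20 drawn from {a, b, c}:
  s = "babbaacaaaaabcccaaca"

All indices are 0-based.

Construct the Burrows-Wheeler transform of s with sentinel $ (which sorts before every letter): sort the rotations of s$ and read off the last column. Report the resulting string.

rank  rotation               last
    0  $babbaacaaaaabcccaaca  a
    1  a$babbaacaaaaabcccaac  c
    2  aaaaabcccaaca$babbaac  c
    3  aaaabcccaaca$babbaaca  a
    4  aaabcccaaca$babbaacaa  a
    5  aabcccaaca$babbaacaaa  a
    6  aaca$babbaacaaaaabccc  c
    7  aacaaaaabcccaaca$babb  b
    8  abbaacaaaaabcccaaca$b  b
    9  abcccaaca$babbaacaaaa  a
   10  aca$babbaacaaaaabccca  a
   11  acaaaaabcccaaca$babba  a
   12  baacaaaaabcccaaca$bab  b
   13  babbaacaaaaabcccaaca$  $
   14  bbaacaaaaabcccaaca$ba  a
   15  bcccaaca$babbaacaaaaa  a
   16  ca$babbaacaaaaabcccaa  a
   17  caaaaabcccaaca$babbaa  a
   18  caaca$babbaacaaaaabcc  c
   19  ccaaca$babbaacaaaaabc  c
   20  cccaaca$babbaacaaaaab  b

accaaacbbaaab$aaaaccb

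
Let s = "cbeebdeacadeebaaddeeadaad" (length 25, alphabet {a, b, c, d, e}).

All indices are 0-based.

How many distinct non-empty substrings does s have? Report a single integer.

292

sorted suffixes:
  #0 SA[0]=22  'aad'
  #1 SA[1]=14  'aaddeeadaad'
  #2 SA[2]=7  'acadeebaaddeeadaad'
  #3 SA[3]=23  'ad'
  #4 SA[4]=20  'adaad'
  #5 SA[5]=15  'addeeadaad'
  #6 SA[6]=9  'adeebaaddeeadaad'
  #7 SA[7]=13  'baaddeeadaad'
  #8 SA[8]=4  'bdeacadeebaaddeeadaad'
  #9 SA[9]=1  'beebdeacadeebaaddeeadaad'
  #10 SA[10]=8  'cadeebaaddeeadaad'
  #11 SA[11]=0  'cbeebdeacadeebaaddeeadaad'
  #12 SA[12]=24  'd'
  #13 SA[13]=21  'daad'
  #14 SA[14]=16  'ddeeadaad'
  #15 SA[15]=5  'deacadeebaaddeeadaad'
  #16 SA[16]=17  'deeadaad'
  #17 SA[17]=10  'deebaaddeeadaad'
  #18 SA[18]=6  'eacadeebaaddeeadaad'
  #19 SA[19]=19  'eadaad'
  #20 SA[20]=12  'ebaaddeeadaad'
  #21 SA[21]=3  'ebdeacadeebaaddeeadaad'
  #22 SA[22]=18  'eeadaad'
  #23 SA[23]=11  'eebaaddeeadaad'
  #24 SA[24]=2  'eebdeacadeebaaddeeadaad'

SA = [22, 14, 7, 23, 20, 15, 9, 13, 4, 1, 8, 0, 24, 21, 16, 5, 17, 10, 6, 19, 12, 3, 18, 11, 2]
i: (SA[i-1],SA[i]) lcp shared
  1: (22,14) 3 'aad'
  2: (14,7) 1 'a'
  3: (7,23) 1 'a'
  4: (23,20) 2 'ad'
  5: (20,15) 2 'ad'
  6: (15,9) 2 'ad'
  7: (9,13) 0 ''
  8: (13,4) 1 'b'
  9: (4,1) 1 'b'
  10: (1,8) 0 ''
  11: (8,0) 1 'c'
  12: (0,24) 0 ''
  13: (24,21) 1 'd'
  14: (21,16) 1 'd'
  15: (16,5) 1 'd'
  16: (5,17) 2 'de'
  17: (17,10) 3 'dee'
  18: (10,6) 0 ''
  19: (6,19) 2 'ea'
  20: (19,12) 1 'e'
  21: (12,3) 2 'eb'
  22: (3,18) 1 'e'
  23: (18,11) 2 'ee'
  24: (11,2) 3 'eeb'

n(n+1)/2 = 25·26/2 = 325
Σ LCP = 0 + 3 + 1 + 1 + 2 + 2 + 2 + 0 + 1 + 1 + 0 + 1 + 0 + 1 + 1 + 1 + 2 + 3 + 0 + 2 + 1 + 2 + 1 + 2 + 3 = 33
distinct = 325 − 33 = 292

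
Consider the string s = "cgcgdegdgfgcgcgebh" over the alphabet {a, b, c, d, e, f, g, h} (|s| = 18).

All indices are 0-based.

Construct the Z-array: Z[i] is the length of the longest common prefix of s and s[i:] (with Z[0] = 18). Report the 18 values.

[18, 0, 2, 0, 0, 0, 0, 0, 0, 0, 0, 4, 0, 2, 0, 0, 0, 0]

Z[0]=18
i=1: outside box; Z[1]=0
i=2: outside box; Z[2]=2 extend→box=[2,4)
i=3: min(r-i=1, Z[1]=0)=0; Z[3]=0
i=4: outside box; Z[4]=0
i=5: outside box; Z[5]=0
i=6: outside box; Z[6]=0
i=7: outside box; Z[7]=0
i=8: outside box; Z[8]=0
i=9: outside box; Z[9]=0
i=10: outside box; Z[10]=0
i=11: outside box; Z[11]=4 extend→box=[11,15)
i=12: min(r-i=3, Z[1]=0)=0; Z[12]=0
i=13: min(r-i=2, Z[2]=2)=2; Z[13]=2
i=14: min(r-i=1, Z[3]=0)=0; Z[14]=0
i=15: outside box; Z[15]=0
i=16: outside box; Z[16]=0
i=17: outside box; Z[17]=0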